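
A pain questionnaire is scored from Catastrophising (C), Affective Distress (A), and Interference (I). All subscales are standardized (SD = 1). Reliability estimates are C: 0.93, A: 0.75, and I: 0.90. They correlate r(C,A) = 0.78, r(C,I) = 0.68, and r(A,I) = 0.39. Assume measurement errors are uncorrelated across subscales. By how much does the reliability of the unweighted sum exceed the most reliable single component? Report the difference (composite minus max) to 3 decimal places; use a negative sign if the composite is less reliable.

Var(sum) = 3 + 3.7 = 6.7; true-score variance = 2.58 + 3.7 = 6.28; composite reliability = 0.9373.
Max component reliability = 0.9300.
Difference = 0.9373 − 0.9300 = 0.007.

0.007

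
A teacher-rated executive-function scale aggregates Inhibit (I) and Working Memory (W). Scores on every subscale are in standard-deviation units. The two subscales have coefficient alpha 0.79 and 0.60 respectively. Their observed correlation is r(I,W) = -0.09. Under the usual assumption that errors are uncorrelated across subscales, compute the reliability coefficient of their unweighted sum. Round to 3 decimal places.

Var(I+W) = 2 + 2·[(-0.09)] = 2 − 0.18 = 1.82.
Because errors are independent across components, Cov(Tᵢ,Tⱼ) = Cov(Xᵢ,Xⱼ); the off-diagonal part of the true-score variance is the same as above.
True-score variance = [0.79 + 0.60] − 0.18 = 1.39 − 0.18 = 1.21.
Reliability = 1.21 / 1.82 = 0.665.

0.665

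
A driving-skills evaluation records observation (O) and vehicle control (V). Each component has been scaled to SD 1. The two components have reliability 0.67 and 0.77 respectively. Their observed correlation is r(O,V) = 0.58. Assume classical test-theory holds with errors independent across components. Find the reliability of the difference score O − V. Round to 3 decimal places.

Var(O−V) = 1 + 1 − 2·0.58 = 2 − 1.16 = 0.84.
Under uncorrelated errors the observed covariances equal the true-score covariances, so only the own-variance terms attenuate.
True-score variance = [0.67 + 0.77] − 1.16 = 1.44 − 1.16 = 0.28.
Reliability = 0.28 / 0.84 = 0.333.

0.333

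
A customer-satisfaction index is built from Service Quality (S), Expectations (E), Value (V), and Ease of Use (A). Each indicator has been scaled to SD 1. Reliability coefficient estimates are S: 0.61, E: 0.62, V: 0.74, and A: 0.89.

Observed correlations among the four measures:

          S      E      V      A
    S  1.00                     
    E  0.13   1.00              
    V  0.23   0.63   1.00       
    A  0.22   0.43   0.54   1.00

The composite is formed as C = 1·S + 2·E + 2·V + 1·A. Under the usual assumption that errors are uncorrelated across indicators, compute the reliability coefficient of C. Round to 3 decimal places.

0.853

Var(C) = 1 + 2² + 2² + 1 + 2·[2·0.13 + 2·0.23 + 0.22 + 4·0.63 + 2·0.43 + 2·0.54] = 10 + 10.8 = 20.8.
Because errors are independent across components, Cov(Tᵢ,Tⱼ) = Cov(Xᵢ,Xⱼ); the off-diagonal part of the true-score variance is the same as above.
True-score variance = [0.61 + 2²·0.62 + 2²·0.74 + 0.89] + 10.8 = 6.94 + 10.8 = 17.74.
Reliability = 17.74 / 20.8 = 0.853.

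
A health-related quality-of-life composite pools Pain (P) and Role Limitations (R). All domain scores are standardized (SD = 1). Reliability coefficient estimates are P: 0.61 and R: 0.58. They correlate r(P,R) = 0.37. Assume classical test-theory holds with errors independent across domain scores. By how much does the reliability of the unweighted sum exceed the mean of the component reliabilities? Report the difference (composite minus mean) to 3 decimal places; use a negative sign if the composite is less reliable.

Var(sum) = 2 + 0.74 = 2.74; true-score variance = 1.19 + 0.74 = 1.93; composite reliability = 0.7044.
Mean component reliability = 0.5950.
Difference = 0.7044 − 0.5950 = 0.109.

0.109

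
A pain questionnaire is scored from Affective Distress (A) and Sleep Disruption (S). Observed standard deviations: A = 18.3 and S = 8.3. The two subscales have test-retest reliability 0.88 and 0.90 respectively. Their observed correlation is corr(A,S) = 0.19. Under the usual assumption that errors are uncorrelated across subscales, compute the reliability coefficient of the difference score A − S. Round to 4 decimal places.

0.8640

Var(A−S) = 18.3² + 8.3² − 2·18.3·8.3·0.19 = 403.78 − 57.7182 = 346.062.
With uncorrelated errors the cross-covariances are all true-score covariance, so they carry over unchanged; only the diagonal terms shrink to ρᵢσᵢ².
True-score variance = [18.3²·0.88 + 8.3²·0.90] − 57.7182 = 356.704 − 57.7182 = 298.986.
Reliability = 298.986 / 346.062 = 0.8640.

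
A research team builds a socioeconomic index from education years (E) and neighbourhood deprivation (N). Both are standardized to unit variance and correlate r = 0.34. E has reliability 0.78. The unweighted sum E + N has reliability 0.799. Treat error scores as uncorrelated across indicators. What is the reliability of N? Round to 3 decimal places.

Var(E+N) = 2 + 2·0.34 = 2.680.
True-score variance = ρ_E + ρ_N + 2·0.34, so 0.799 = (0.78 + ρ_N + 0.68) / 2.680.
ρ_N = 0.799·2.680 − 0.78 − 0.68 = 0.681.

0.681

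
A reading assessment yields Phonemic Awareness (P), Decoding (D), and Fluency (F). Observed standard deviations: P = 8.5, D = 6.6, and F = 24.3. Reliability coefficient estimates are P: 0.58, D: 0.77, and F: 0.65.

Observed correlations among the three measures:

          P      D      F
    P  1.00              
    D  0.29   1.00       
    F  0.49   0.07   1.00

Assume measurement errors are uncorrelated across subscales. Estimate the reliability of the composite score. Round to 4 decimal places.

Var(P+D+F) = 8.5² + 6.6² + 24.3² + 2·[8.5·6.6·0.29 + 8.5·24.3·0.49 + 6.6·24.3·0.07] = 706.3 + 257.41 = 963.71.
Because errors are independent across components, Cov(Tᵢ,Tⱼ) = Cov(Xᵢ,Xⱼ); the off-diagonal part of the true-score variance is the same as above.
True-score variance = [8.5²·0.58 + 6.6²·0.77 + 24.3²·0.65] + 257.41 = 459.265 + 257.41 = 716.675.
Reliability = 716.675 / 963.71 = 0.7437.

0.7437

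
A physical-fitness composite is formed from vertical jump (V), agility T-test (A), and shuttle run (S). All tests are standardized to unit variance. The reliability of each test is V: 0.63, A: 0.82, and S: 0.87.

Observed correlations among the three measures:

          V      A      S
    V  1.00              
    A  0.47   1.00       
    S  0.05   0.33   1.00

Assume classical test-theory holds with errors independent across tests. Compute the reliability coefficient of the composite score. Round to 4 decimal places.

Var(V+A+S) = 3 + 2·[0.47 + 0.05 + 0.33] = 3 + 1.7 = 4.7.
Because errors are independent across components, Cov(Tᵢ,Tⱼ) = Cov(Xᵢ,Xⱼ); the off-diagonal part of the true-score variance is the same as above.
True-score variance = [0.63 + 0.82 + 0.87] + 1.7 = 2.32 + 1.7 = 4.02.
Reliability = 4.02 / 4.7 = 0.8553.

0.8553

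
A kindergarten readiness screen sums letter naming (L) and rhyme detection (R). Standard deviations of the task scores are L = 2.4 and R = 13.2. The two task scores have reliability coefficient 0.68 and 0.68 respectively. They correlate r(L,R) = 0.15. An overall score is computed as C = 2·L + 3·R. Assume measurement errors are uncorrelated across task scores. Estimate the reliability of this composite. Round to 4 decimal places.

0.6911

Var(C) = 2²·2.4² + 3²·13.2² + 2·[6·2.4·13.2·0.15] = 1591.2 + 57.024 = 1648.22.
Under uncorrelated errors the observed covariances equal the true-score covariances, so only the own-variance terms attenuate.
True-score variance = [2²·2.4²·0.68 + 3²·13.2²·0.68] + 57.024 = 1082.02 + 57.024 = 1139.04.
Reliability = 1139.04 / 1648.22 = 0.6911.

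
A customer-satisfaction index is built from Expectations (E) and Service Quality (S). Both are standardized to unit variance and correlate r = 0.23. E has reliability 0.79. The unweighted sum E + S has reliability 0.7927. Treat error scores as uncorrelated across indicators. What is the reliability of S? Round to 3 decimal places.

0.700

Var(E+S) = 2 + 2·0.23 = 2.460.
True-score variance = ρ_E + ρ_S + 2·0.23, so 0.7927 = (0.79 + ρ_S + 0.46) / 2.460.
ρ_S = 0.7927·2.460 − 0.79 − 0.46 = 0.700.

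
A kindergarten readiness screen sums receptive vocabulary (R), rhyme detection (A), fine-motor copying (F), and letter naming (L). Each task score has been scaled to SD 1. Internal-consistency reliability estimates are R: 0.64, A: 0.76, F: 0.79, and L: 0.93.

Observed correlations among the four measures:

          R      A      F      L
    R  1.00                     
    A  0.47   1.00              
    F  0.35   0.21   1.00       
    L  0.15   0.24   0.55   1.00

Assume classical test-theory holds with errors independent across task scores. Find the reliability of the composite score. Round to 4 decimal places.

0.8892

Var(R+A+F+L) = 4 + 2·[0.47 + 0.35 + 0.15 + 0.21 + 0.24 + 0.55] = 4 + 3.94 = 7.94.
Under uncorrelated errors the observed covariances equal the true-score covariances, so only the own-variance terms attenuate.
True-score variance = [0.64 + 0.76 + 0.79 + 0.93] + 3.94 = 3.12 + 3.94 = 7.06.
Reliability = 7.06 / 7.94 = 0.8892.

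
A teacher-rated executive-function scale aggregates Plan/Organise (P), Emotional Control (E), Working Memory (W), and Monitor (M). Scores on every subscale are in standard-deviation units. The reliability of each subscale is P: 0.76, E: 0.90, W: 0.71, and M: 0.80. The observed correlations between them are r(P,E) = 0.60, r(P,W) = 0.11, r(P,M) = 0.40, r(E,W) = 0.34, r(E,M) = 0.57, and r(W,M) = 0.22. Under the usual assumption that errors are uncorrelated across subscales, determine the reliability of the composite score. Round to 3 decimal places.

Var(P+E+W+M) = 4 + 2·[0.60 + 0.11 + 0.40 + 0.34 + 0.57 + 0.22] = 4 + 4.48 = 8.48.
With uncorrelated errors the cross-covariances are all true-score covariance, so they carry over unchanged; only the diagonal terms shrink to ρᵢσᵢ².
True-score variance = [0.76 + 0.90 + 0.71 + 0.80] + 4.48 = 3.17 + 4.48 = 7.65.
Reliability = 7.65 / 8.48 = 0.902.

0.902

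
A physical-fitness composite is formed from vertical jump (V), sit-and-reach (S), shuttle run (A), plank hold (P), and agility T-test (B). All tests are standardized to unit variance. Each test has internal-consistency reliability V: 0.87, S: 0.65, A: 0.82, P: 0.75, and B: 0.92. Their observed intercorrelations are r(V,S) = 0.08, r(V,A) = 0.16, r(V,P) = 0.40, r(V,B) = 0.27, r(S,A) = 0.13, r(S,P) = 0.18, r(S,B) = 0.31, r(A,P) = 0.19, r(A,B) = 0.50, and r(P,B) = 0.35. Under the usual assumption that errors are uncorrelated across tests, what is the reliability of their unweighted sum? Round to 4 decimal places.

Var(V+S+A+P+B) = 5 + 2·[0.08 + 0.16 + 0.40 + 0.27 + 0.13 + 0.18 + 0.31 + 0.19 + 0.50 + 0.35] = 5 + 5.14 = 10.14.
With uncorrelated errors the cross-covariances are all true-score covariance, so they carry over unchanged; only the diagonal terms shrink to ρᵢσᵢ².
True-score variance = [0.87 + 0.65 + 0.82 + 0.75 + 0.92] + 5.14 = 4.01 + 5.14 = 9.15.
Reliability = 9.15 / 10.14 = 0.9024.

0.9024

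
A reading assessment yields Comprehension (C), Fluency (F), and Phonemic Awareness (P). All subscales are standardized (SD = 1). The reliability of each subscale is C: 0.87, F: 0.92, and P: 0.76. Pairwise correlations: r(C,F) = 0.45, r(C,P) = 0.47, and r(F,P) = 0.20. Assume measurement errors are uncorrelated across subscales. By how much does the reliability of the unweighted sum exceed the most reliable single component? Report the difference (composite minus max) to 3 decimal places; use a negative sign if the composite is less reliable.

Var(sum) = 3 + 2.24 = 5.24; true-score variance = 2.55 + 2.24 = 4.79; composite reliability = 0.9141.
Max component reliability = 0.9200.
Difference = 0.9141 − 0.9200 = -0.006.

-0.006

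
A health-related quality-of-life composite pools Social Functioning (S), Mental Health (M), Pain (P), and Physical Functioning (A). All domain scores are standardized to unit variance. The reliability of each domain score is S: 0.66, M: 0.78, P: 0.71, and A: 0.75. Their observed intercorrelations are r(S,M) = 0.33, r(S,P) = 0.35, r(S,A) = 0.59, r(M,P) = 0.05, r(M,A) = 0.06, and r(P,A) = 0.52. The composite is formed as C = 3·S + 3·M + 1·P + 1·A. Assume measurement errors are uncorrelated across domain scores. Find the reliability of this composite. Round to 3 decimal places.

Var(C) = 3² + 3² + 1 + 1 + 2·[9·0.33 + 3·0.35 + 3·0.59 + 3·0.05 + 3·0.06 + 0.52] = 20 + 13.28 = 33.28.
Because errors are independent across components, Cov(Tᵢ,Tⱼ) = Cov(Xᵢ,Xⱼ); the off-diagonal part of the true-score variance is the same as above.
True-score variance = [3²·0.66 + 3²·0.78 + 0.71 + 0.75] + 13.28 = 14.42 + 13.28 = 27.7.
Reliability = 27.7 / 33.28 = 0.832.

0.832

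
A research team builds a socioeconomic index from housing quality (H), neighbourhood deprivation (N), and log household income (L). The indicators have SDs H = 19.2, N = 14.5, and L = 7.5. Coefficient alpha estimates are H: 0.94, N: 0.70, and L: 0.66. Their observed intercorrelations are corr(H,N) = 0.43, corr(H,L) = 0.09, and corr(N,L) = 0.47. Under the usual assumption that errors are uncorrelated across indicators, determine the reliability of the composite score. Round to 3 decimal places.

0.896

Var(H+N+L) = 19.2² + 14.5² + 7.5² + 2·[19.2·14.5·0.43 + 19.2·7.5·0.09 + 14.5·7.5·0.47] = 635.14 + 367.569 = 1002.71.
With uncorrelated errors the cross-covariances are all true-score covariance, so they carry over unchanged; only the diagonal terms shrink to ρᵢσᵢ².
True-score variance = [19.2²·0.94 + 14.5²·0.70 + 7.5²·0.66] + 367.569 = 530.822 + 367.569 = 898.391.
Reliability = 898.391 / 1002.71 = 0.896.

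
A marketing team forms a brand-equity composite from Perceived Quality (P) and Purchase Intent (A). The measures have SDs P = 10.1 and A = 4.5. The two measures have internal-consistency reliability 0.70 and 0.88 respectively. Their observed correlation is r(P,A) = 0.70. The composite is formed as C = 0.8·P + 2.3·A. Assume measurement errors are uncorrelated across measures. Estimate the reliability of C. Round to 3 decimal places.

0.888

Var(C) = 0.8²·10.1² + 2.3²·4.5² + 2·[1.84·10.1·4.5·0.70] = 172.409 + 117.079 = 289.488.
Under uncorrelated errors the observed covariances equal the true-score covariances, so only the own-variance terms attenuate.
True-score variance = [0.8²·10.1²·0.70 + 2.3²·4.5²·0.88] + 117.079 = 139.968 + 117.079 = 257.047.
Reliability = 257.047 / 289.488 = 0.888.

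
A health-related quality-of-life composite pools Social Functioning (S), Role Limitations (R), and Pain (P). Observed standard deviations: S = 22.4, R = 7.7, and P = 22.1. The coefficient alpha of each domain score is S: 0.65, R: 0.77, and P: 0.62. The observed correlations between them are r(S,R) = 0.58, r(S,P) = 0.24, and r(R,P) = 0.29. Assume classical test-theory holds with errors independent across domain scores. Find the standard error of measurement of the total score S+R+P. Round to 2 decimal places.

19.36

Var(total) = 1049.46 + 536.395 = 1585.85.
True-score variance = 674.611 + 536.395 = 1211.01, so reliability = 0.7636.
Error variance = 1585.85 − 1211.01 = 374.849; SEM = √374.849 = 19.36.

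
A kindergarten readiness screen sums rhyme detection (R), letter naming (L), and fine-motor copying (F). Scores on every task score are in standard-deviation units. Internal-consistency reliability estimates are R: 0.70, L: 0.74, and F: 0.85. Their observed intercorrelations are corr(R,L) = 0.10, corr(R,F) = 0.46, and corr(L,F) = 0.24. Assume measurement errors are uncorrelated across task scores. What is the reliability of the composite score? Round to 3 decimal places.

0.846

Var(R+L+F) = 3 + 2·[0.10 + 0.46 + 0.24] = 3 + 1.6 = 4.6.
Because errors are independent across components, Cov(Tᵢ,Tⱼ) = Cov(Xᵢ,Xⱼ); the off-diagonal part of the true-score variance is the same as above.
True-score variance = [0.70 + 0.74 + 0.85] + 1.6 = 2.29 + 1.6 = 3.89.
Reliability = 3.89 / 4.6 = 0.846.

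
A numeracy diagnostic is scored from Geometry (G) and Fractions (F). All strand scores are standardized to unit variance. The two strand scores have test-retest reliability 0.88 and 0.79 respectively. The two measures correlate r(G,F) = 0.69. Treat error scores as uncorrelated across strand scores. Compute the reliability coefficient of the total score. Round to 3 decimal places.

Var(G+F) = 2 + 2·[0.69] = 2 + 1.38 = 3.38.
Under uncorrelated errors the observed covariances equal the true-score covariances, so only the own-variance terms attenuate.
True-score variance = [0.88 + 0.79] + 1.38 = 1.67 + 1.38 = 3.05.
Reliability = 3.05 / 3.38 = 0.902.

0.902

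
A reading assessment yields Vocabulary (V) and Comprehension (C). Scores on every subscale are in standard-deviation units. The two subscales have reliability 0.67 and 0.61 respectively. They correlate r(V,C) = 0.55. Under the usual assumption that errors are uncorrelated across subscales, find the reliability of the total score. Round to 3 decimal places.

0.768

Var(V+C) = 2 + 2·[0.55] = 2 + 1.1 = 3.1.
With uncorrelated errors the cross-covariances are all true-score covariance, so they carry over unchanged; only the diagonal terms shrink to ρᵢσᵢ².
True-score variance = [0.67 + 0.61] + 1.1 = 1.28 + 1.1 = 2.38.
Reliability = 2.38 / 3.1 = 0.768.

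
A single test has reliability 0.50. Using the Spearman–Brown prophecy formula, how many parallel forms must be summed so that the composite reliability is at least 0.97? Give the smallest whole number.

k ≥ ρ*(1−ρ₁)/(ρ₁(1−ρ*)) = 0.97·0.50 / (0.50·0.03) = 32.333.
Smallest integer k = 33.

33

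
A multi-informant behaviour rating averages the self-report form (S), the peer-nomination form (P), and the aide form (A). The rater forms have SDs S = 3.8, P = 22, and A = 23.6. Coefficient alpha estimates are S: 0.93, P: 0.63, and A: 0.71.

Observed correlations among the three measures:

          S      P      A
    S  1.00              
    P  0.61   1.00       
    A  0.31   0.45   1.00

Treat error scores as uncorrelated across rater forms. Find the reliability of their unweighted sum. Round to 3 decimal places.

Var(S+P+A) = 3.8² + 22² + 23.6² + 2·[3.8·22·0.61 + 3.8·23.6·0.31 + 22·23.6·0.45] = 1055.4 + 624.874 = 1680.27.
With uncorrelated errors the cross-covariances are all true-score covariance, so they carry over unchanged; only the diagonal terms shrink to ρᵢσᵢ².
True-score variance = [3.8²·0.93 + 22²·0.63 + 23.6²·0.71] + 624.874 = 713.791 + 624.874 = 1338.66.
Reliability = 1338.66 / 1680.27 = 0.797.

0.797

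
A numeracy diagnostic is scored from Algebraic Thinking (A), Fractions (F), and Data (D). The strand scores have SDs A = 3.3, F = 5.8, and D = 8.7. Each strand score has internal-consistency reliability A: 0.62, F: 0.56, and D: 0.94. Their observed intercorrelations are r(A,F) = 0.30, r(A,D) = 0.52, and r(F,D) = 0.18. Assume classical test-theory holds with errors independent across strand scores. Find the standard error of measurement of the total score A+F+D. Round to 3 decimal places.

Var(total) = 120.22 + 59.508 = 179.728.
True-score variance = 96.7388 + 59.508 = 156.247, so reliability = 0.8694.
Error variance = 179.728 − 156.247 = 23.4812; SEM = √23.4812 = 4.846.

4.846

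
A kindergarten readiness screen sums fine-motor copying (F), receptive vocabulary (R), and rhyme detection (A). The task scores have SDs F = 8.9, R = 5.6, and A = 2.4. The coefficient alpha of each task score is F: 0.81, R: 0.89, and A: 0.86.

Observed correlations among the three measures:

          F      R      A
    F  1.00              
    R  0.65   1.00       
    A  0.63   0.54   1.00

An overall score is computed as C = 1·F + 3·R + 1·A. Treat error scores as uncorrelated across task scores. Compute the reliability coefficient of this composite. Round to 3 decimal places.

Var(C) = 8.9² + 3²·5.6² + 2.4² + 2·[3·8.9·5.6·0.65 + 8.9·2.4·0.63 + 3·5.6·2.4·0.54] = 367.21 + 264.835 = 632.045.
Under uncorrelated errors the observed covariances equal the true-score covariances, so only the own-variance terms attenuate.
True-score variance = [8.9²·0.81 + 3²·5.6²·0.89 + 2.4²·0.86] + 264.835 = 320.307 + 264.835 = 585.143.
Reliability = 585.143 / 632.045 = 0.926.

0.926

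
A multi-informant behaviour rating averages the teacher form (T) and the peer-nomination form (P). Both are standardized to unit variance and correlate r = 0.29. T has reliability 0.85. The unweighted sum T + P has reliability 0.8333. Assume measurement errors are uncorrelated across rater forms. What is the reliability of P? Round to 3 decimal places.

0.720

Var(T+P) = 2 + 2·0.29 = 2.580.
True-score variance = ρ_T + ρ_P + 2·0.29, so 0.8333 = (0.85 + ρ_P + 0.58) / 2.580.
ρ_P = 0.8333·2.580 − 0.85 − 0.58 = 0.720.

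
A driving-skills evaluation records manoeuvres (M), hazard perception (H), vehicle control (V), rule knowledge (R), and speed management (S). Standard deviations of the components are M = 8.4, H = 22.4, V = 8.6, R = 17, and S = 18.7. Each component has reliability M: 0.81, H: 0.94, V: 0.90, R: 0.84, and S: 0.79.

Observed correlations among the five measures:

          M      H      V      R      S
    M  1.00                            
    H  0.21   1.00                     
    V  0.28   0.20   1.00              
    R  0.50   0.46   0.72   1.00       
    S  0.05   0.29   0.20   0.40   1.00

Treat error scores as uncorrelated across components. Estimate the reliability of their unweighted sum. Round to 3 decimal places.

Var(M+H+V+R+S) = 8.4² + 22.4² + 8.6² + 17² + 18.7² + 2·[8.4·22.4·0.21 + 8.4·8.6·0.28 + 8.4·17·0.50 + 8.4·18.7·0.05 + 22.4·8.6·0.20 + 22.4·17·0.46 + 22.4·18.7·0.29 + 8.6·17·0.72 + 8.6·18.7·0.20 + 17·18.7·0.40] = 1284.97 + 1477.51 = 2762.48.
Because errors are independent across components, Cov(Tᵢ,Tⱼ) = Cov(Xᵢ,Xⱼ); the off-diagonal part of the true-score variance is the same as above.
True-score variance = [8.4²·0.81 + 22.4²·0.94 + 8.6²·0.90 + 17²·0.84 + 18.7²·0.79] + 1477.51 = 1114.39 + 1477.51 = 2591.9.
Reliability = 2591.9 / 2762.48 = 0.938.

0.938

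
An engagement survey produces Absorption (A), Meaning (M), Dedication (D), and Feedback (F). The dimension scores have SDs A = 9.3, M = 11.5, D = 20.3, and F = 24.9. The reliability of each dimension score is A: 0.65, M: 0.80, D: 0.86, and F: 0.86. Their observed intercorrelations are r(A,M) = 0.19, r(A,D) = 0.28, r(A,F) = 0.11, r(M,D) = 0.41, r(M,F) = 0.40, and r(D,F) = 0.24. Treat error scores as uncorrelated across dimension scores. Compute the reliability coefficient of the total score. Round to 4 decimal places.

Var(A+M+D+F) = 9.3² + 11.5² + 20.3² + 24.9² + 2·[9.3·11.5·0.19 + 9.3·20.3·0.28 + 9.3·24.9·0.11 + 11.5·20.3·0.41 + 11.5·24.9·0.40 + 20.3·24.9·0.24] = 1250.84 + 860.443 = 2111.28.
Under uncorrelated errors the observed covariances equal the true-score covariances, so only the own-variance terms attenuate.
True-score variance = [9.3²·0.65 + 11.5²·0.80 + 20.3²·0.86 + 24.9²·0.86] + 860.443 = 1049.62 + 860.443 = 1910.07.
Reliability = 1910.07 / 2111.28 = 0.9047.

0.9047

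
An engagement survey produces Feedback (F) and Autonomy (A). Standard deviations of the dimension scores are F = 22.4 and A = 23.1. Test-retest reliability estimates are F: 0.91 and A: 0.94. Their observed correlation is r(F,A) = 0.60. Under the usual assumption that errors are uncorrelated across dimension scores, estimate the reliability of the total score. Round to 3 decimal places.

0.953

Var(F+A) = 22.4² + 23.1² + 2·[22.4·23.1·0.60] = 1035.37 + 620.928 = 1656.3.
Under uncorrelated errors the observed covariances equal the true-score covariances, so only the own-variance terms attenuate.
True-score variance = [22.4²·0.91 + 23.1²·0.94] + 620.928 = 958.195 + 620.928 = 1579.12.
Reliability = 1579.12 / 1656.3 = 0.953.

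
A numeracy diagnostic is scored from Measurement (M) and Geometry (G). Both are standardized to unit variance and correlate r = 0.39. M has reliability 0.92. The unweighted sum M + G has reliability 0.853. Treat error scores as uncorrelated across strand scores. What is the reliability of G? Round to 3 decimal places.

0.671

Var(M+G) = 2 + 2·0.39 = 2.780.
True-score variance = ρ_M + ρ_G + 2·0.39, so 0.853 = (0.92 + ρ_G + 0.78) / 2.780.
ρ_G = 0.853·2.780 − 0.92 − 0.78 = 0.671.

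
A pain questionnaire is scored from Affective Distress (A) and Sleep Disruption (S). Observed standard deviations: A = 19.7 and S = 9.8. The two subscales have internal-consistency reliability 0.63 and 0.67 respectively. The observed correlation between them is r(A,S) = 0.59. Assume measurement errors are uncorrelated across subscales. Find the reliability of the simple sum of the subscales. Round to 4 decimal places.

Var(A+S) = 19.7² + 9.8² + 2·[19.7·9.8·0.59] = 484.13 + 227.811 = 711.941.
Because errors are independent across components, Cov(Tᵢ,Tⱼ) = Cov(Xᵢ,Xⱼ); the off-diagonal part of the true-score variance is the same as above.
True-score variance = [19.7²·0.63 + 9.8²·0.67] + 227.811 = 308.844 + 227.811 = 536.654.
Reliability = 536.654 / 711.941 = 0.7538.

0.7538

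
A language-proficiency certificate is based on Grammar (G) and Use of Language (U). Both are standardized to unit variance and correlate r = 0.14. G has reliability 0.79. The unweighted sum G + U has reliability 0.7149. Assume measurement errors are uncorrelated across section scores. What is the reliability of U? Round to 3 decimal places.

0.560

Var(G+U) = 2 + 2·0.14 = 2.280.
True-score variance = ρ_G + ρ_U + 2·0.14, so 0.7149 = (0.79 + ρ_U + 0.28) / 2.280.
ρ_U = 0.7149·2.280 − 0.79 − 0.28 = 0.560.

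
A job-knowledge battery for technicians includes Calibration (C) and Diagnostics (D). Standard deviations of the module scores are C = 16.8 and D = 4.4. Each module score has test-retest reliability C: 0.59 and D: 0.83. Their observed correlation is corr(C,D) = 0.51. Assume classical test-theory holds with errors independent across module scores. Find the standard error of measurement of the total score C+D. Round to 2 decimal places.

10.91

Var(total) = 301.6 + 75.3984 = 376.998.
True-score variance = 182.59 + 75.3984 = 257.989, so reliability = 0.6843.
Error variance = 376.998 − 257.989 = 119.01; SEM = √119.01 = 10.91.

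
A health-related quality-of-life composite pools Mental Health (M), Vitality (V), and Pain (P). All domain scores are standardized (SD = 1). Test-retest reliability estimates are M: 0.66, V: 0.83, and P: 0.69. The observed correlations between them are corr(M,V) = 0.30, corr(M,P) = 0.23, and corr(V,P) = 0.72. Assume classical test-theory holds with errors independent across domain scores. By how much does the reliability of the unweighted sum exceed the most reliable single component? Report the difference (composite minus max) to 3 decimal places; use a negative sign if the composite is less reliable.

Var(sum) = 3 + 2.5 = 5.5; true-score variance = 2.18 + 2.5 = 4.68; composite reliability = 0.8509.
Max component reliability = 0.8300.
Difference = 0.8509 − 0.8300 = 0.021.

0.021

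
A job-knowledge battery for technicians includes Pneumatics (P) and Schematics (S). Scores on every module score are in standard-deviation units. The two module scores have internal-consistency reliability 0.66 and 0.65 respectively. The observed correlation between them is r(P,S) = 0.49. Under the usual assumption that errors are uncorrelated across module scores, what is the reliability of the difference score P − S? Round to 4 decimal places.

0.3235

Var(P−S) = 1 + 1 − 2·0.49 = 2 − 0.98 = 1.02.
With uncorrelated errors the cross-covariances are all true-score covariance, so they carry over unchanged; only the diagonal terms shrink to ρᵢσᵢ².
True-score variance = [0.66 + 0.65] − 0.98 = 1.31 − 0.98 = 0.33.
Reliability = 0.33 / 1.02 = 0.3235.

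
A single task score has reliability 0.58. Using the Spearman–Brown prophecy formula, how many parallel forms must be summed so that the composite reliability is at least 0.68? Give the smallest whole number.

k ≥ ρ*(1−ρ₁)/(ρ₁(1−ρ*)) = 0.68·0.42 / (0.58·0.32) = 1.539.
Smallest integer k = 2.

2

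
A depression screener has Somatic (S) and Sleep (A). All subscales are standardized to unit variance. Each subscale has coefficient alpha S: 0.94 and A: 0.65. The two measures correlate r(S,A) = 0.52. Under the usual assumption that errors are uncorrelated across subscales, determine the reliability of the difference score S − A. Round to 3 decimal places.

Var(S−A) = 1 + 1 − 2·0.52 = 2 − 1.04 = 0.96.
Under uncorrelated errors the observed covariances equal the true-score covariances, so only the own-variance terms attenuate.
True-score variance = [0.94 + 0.65] − 1.04 = 1.59 − 1.04 = 0.55.
Reliability = 0.55 / 0.96 = 0.573.

0.573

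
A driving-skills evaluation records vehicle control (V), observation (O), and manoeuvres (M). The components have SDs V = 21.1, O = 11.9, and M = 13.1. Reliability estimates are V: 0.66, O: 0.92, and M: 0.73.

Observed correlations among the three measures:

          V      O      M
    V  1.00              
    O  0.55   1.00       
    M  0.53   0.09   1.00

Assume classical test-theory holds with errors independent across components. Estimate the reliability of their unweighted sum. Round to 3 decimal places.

Var(V+O+M) = 21.1² + 11.9² + 13.1² + 2·[21.1·11.9·0.55 + 21.1·13.1·0.53 + 11.9·13.1·0.09] = 758.43 + 597.254 = 1355.68.
With uncorrelated errors the cross-covariances are all true-score covariance, so they carry over unchanged; only the diagonal terms shrink to ρᵢσᵢ².
True-score variance = [21.1²·0.66 + 11.9²·0.92 + 13.1²·0.73] + 597.254 = 549.395 + 597.254 = 1146.65.
Reliability = 1146.65 / 1355.68 = 0.846.

0.846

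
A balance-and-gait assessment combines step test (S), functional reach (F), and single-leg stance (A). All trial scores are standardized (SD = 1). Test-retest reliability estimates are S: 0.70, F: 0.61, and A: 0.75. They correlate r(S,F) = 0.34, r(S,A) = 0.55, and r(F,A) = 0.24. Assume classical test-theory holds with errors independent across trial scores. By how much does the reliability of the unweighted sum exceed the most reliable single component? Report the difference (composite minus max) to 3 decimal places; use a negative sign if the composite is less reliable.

0.071

Var(sum) = 3 + 2.26 = 5.26; true-score variance = 2.06 + 2.26 = 4.32; composite reliability = 0.8213.
Max component reliability = 0.7500.
Difference = 0.8213 − 0.7500 = 0.071.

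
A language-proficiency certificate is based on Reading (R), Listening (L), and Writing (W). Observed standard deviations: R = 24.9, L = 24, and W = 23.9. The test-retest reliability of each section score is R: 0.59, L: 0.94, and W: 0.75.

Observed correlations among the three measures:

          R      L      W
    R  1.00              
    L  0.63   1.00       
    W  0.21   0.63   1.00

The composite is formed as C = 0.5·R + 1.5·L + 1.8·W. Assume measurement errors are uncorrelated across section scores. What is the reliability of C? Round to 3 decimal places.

Var(C) = 0.5²·24.9² + 1.5²·24² + 1.8²·23.9² + 2·[0.75·24.9·24·0.63 + 0.9·24.9·23.9·0.21 + 2.7·24·23.9·0.63] = 3301.72 + 2741.07 = 6042.79.
Under uncorrelated errors the observed covariances equal the true-score covariances, so only the own-variance terms attenuate.
True-score variance = [0.5²·24.9²·0.59 + 1.5²·24²·0.94 + 1.8²·23.9²·0.75] + 2741.07 = 2697.73 + 2741.07 = 5438.8.
Reliability = 5438.8 / 6042.79 = 0.900.

0.900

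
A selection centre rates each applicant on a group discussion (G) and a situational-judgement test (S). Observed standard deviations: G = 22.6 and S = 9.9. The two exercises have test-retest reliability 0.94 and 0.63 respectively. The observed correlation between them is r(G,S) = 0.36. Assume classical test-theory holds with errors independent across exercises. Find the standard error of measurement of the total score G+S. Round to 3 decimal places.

8.180

Var(total) = 608.77 + 161.093 = 769.863.
True-score variance = 541.861 + 161.093 = 702.954, so reliability = 0.9131.
Error variance = 769.863 − 702.954 = 66.9093; SEM = √66.9093 = 8.180.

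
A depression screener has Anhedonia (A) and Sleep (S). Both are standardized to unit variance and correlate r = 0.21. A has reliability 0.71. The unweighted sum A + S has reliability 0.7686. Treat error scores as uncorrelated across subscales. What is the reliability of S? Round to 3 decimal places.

Var(A+S) = 2 + 2·0.21 = 2.420.
True-score variance = ρ_A + ρ_S + 2·0.21, so 0.7686 = (0.71 + ρ_S + 0.42) / 2.420.
ρ_S = 0.7686·2.420 − 0.71 − 0.42 = 0.730.

0.730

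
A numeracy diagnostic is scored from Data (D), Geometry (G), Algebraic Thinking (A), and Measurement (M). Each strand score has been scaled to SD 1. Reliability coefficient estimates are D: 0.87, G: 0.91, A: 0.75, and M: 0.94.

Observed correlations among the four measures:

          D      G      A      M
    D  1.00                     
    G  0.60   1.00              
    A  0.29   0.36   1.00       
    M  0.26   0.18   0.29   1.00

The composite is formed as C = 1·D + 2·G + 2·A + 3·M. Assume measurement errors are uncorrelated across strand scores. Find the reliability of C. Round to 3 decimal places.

Var(C) = 1 + 2² + 2² + 3² + 2·[2·0.60 + 2·0.29 + 3·0.26 + 4·0.36 + 6·0.18 + 6·0.29] = 18 + 13.64 = 31.64.
With uncorrelated errors the cross-covariances are all true-score covariance, so they carry over unchanged; only the diagonal terms shrink to ρᵢσᵢ².
True-score variance = [0.87 + 2²·0.91 + 2²·0.75 + 3²·0.94] + 13.64 = 15.97 + 13.64 = 29.61.
Reliability = 29.61 / 31.64 = 0.936.

0.936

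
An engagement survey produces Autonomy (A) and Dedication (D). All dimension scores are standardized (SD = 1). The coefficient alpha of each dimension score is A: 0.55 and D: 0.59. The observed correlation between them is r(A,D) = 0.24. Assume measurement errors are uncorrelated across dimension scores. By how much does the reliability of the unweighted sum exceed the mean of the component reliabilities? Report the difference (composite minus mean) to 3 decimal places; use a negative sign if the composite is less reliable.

0.083

Var(sum) = 2 + 0.48 = 2.48; true-score variance = 1.14 + 0.48 = 1.62; composite reliability = 0.6532.
Mean component reliability = 0.5700.
Difference = 0.6532 − 0.5700 = 0.083.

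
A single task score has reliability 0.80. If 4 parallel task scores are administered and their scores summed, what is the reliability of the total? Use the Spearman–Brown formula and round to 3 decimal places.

ρ_k = kρ / (1 + (k−1)ρ) = 4·0.80 / (1 + 3·0.80) = 3.200 / 3.400 = 0.941.

0.941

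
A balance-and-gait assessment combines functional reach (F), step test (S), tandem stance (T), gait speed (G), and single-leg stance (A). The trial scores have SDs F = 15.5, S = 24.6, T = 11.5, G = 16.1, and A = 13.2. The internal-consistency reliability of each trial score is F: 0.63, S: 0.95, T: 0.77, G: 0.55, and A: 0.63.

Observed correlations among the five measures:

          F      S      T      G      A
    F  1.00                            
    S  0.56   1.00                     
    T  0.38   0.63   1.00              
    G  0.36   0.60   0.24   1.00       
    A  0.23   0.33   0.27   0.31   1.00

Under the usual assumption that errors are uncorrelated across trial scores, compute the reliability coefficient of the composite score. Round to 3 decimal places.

Var(F+S+T+G+A) = 15.5² + 24.6² + 11.5² + 16.1² + 13.2² + 2·[15.5·24.6·0.56 + 15.5·11.5·0.38 + 15.5·16.1·0.36 + 15.5·13.2·0.23 + 24.6·11.5·0.63 + 24.6·16.1·0.60 + 24.6·13.2·0.33 + 11.5·16.1·0.24 + 11.5·13.2·0.27 + 16.1·13.2·0.31] = 1411.11 + 2184.97 = 3596.08.
Under uncorrelated errors the observed covariances equal the true-score covariances, so only the own-variance terms attenuate.
True-score variance = [15.5²·0.63 + 24.6²·0.95 + 11.5²·0.77 + 16.1²·0.55 + 13.2²·0.63] + 2184.97 = 1080.43 + 2184.97 = 3265.39.
Reliability = 3265.39 / 3596.08 = 0.908.

0.908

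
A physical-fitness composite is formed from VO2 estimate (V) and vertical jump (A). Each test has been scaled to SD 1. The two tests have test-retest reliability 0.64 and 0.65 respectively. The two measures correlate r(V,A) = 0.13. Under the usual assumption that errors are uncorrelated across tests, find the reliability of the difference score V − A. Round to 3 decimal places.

Var(V−A) = 1 + 1 − 2·0.13 = 2 − 0.26 = 1.74.
With uncorrelated errors the cross-covariances are all true-score covariance, so they carry over unchanged; only the diagonal terms shrink to ρᵢσᵢ².
True-score variance = [0.64 + 0.65] − 0.26 = 1.29 − 0.26 = 1.03.
Reliability = 1.03 / 1.74 = 0.592.

0.592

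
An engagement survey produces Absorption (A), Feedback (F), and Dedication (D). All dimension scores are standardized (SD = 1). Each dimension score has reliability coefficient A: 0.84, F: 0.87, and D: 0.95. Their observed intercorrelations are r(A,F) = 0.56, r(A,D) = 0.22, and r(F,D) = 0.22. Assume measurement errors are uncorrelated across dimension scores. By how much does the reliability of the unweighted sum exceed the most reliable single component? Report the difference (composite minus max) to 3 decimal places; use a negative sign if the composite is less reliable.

-0.018

Var(sum) = 3 + 2 = 5; true-score variance = 2.66 + 2 = 4.66; composite reliability = 0.9320.
Max component reliability = 0.9500.
Difference = 0.9320 − 0.9500 = -0.018.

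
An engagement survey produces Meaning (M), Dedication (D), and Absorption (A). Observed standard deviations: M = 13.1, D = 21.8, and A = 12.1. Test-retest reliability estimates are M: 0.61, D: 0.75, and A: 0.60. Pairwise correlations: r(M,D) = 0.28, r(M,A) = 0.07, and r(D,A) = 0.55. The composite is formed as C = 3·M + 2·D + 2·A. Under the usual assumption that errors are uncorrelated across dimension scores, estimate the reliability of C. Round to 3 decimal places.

0.791

Var(C) = 3²·13.1² + 2²·21.8² + 2²·12.1² + 2·[6·13.1·21.8·0.28 + 6·13.1·12.1·0.07 + 4·21.8·12.1·0.55] = 4031.09 + 2253.33 = 6284.42.
Because errors are independent across components, Cov(Tᵢ,Tⱼ) = Cov(Xᵢ,Xⱼ); the off-diagonal part of the true-score variance is the same as above.
True-score variance = [3²·13.1²·0.61 + 2²·21.8²·0.75 + 2²·12.1²·0.60] + 2253.33 = 2719.24 + 2253.33 = 4972.57.
Reliability = 4972.57 / 6284.42 = 0.791.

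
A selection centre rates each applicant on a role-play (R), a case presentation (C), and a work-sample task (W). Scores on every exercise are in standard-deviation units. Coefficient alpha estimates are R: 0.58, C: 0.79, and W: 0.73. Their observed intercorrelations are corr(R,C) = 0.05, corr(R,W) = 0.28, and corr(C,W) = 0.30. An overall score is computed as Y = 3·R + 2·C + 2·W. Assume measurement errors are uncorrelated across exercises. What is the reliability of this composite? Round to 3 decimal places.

0.756

Var(Y) = 3² + 2² + 2² + 2·[6·0.05 + 6·0.28 + 4·0.30] = 17 + 6.36 = 23.36.
With uncorrelated errors the cross-covariances are all true-score covariance, so they carry over unchanged; only the diagonal terms shrink to ρᵢσᵢ².
True-score variance = [3²·0.58 + 2²·0.79 + 2²·0.73] + 6.36 = 11.3 + 6.36 = 17.66.
Reliability = 17.66 / 23.36 = 0.756.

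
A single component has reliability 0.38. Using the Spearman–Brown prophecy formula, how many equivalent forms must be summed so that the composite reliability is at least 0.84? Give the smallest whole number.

9

k ≥ ρ*(1−ρ₁)/(ρ₁(1−ρ*)) = 0.84·0.62 / (0.38·0.16) = 8.566.
Smallest integer k = 9.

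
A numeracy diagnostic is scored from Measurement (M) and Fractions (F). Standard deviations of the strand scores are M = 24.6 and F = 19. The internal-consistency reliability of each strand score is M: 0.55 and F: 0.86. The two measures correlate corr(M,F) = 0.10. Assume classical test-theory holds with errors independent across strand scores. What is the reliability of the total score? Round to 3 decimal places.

0.695

Var(M+F) = 24.6² + 19² + 2·[24.6·19·0.10] = 966.16 + 93.48 = 1059.64.
Because errors are independent across components, Cov(Tᵢ,Tⱼ) = Cov(Xᵢ,Xⱼ); the off-diagonal part of the true-score variance is the same as above.
True-score variance = [24.6²·0.55 + 19²·0.86] + 93.48 = 643.298 + 93.48 = 736.778.
Reliability = 736.778 / 1059.64 = 0.695.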